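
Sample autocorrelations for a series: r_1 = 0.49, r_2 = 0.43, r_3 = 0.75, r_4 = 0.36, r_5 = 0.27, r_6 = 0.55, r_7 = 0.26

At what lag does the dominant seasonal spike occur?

3

The largest autocorrelation is r_3 = 0.75, with a weaker echo at lag 6 (0.55); the remaining lags stay at or below 0.49. The elevated value at lag 1 (0.49), dropping to 0.43 at lag 2, reflects decaying short-term dependence rather than seasonality.
The dominant spike at lag 3 indicates a seasonal period of 3.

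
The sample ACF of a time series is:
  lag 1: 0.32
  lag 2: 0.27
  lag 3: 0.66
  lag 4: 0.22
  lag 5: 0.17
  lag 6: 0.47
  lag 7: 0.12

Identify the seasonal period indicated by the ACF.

3

The largest autocorrelation is r_3 = 0.66, with a weaker echo at lag 6 (0.47); the remaining lags stay at or below 0.32. The elevated value at lag 1 (0.32), dropping to 0.27 at lag 2, reflects decaying short-term dependence rather than seasonality.
The dominant spike at lag 3 indicates a seasonal period of 3.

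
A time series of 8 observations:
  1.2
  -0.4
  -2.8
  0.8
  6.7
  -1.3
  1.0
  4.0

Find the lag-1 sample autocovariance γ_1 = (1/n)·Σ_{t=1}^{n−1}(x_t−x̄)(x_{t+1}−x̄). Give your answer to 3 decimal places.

Mean x̄ = (1.2 − 0.4 − 2.8 + 0.8 + 6.7 − 1.3 + 1.0 + 4.0)/8 = 1.1500
Deviations: 0.0500, -1.5500, -3.9500, -0.3500, 5.5500, -2.4500, -0.1500, 2.8500
Σ_{t=1}^{7}(x_t−x̄)(x_{t+1}−x̄) = -8.1725
γ_1 = -8.1725 / 8 = -1.022

-1.022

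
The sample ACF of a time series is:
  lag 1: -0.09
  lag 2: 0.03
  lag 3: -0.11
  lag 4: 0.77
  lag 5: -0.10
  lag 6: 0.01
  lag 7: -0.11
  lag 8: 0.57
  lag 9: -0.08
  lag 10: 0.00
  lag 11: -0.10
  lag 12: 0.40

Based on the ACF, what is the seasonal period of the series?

4

The largest autocorrelation is r_4 = 0.77, with weaker echoes at lags 8 (0.57) and 12 (0.40); the remaining lags stay at or below 0.03.
The dominant spike at lag 4 indicates a seasonal period of 4.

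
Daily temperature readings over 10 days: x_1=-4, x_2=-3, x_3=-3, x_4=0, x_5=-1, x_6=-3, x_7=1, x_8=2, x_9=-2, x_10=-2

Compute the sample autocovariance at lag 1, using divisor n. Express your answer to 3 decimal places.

Mean x̄ = (-4 − 3 − 3 + 0 − 1 − 3 + 1 + 2 − 2 − 2)/10 = -1.5000
Σ_{t=1}^{9}(x_t−x̄)(x_{t+1}−x̄) = 7.2500
γ_1 = 7.2500 / 10 = 0.725

0.725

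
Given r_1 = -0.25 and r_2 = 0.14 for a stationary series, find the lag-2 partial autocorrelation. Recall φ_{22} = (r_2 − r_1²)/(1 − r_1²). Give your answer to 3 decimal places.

0.083

φ_{22} = (r_2 − r_1²) / (1 − r_1²)
r_1² = (-0.25)² = 0.0625
Numerator = 0.14 − 0.0625 = 0.0775; denominator = 1 − 0.0625 = 0.9375
φ_{22} = 0.0775 / 0.9375 = 0.083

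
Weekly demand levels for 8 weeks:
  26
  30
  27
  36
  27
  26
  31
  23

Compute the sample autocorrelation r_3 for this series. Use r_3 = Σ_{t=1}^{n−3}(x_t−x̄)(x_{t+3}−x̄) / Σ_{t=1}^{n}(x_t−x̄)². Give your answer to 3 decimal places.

Mean x̄ = (26 + 30 + 27 + 36 + 27 + 26 + 31 + 23)/8 = 28.2500
Deviations from mean: -2.2500, 1.7500, -1.2500, 7.7500, -1.2500, -2.2500, 2.7500, -5.2500
Numerator Σ_{t=1}^{5}(x_t−x̄)(x_{t+3}−x̄) = 11.0625
Denominator Σ(x_t−x̄)² = 111.5000
r_3 = 11.0625 / 111.5000 = 0.099

0.099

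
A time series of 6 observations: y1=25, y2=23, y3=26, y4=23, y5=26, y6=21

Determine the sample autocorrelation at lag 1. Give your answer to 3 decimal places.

-0.650

Mean ȳ = (25 + 23 + 26 + 23 + 26 + 21)/6 = 24.0000
Σ(y_t−ȳ)(y_{t+1}−ȳ) = (-1.0000) + (-2.0000) + (-2.0000) + (-2.0000) + (-6.0000) = -13.0000
Denominator Σ(y_t−ȳ)² = 20.0000
r_1 = -13.0000 / 20.0000 = -0.650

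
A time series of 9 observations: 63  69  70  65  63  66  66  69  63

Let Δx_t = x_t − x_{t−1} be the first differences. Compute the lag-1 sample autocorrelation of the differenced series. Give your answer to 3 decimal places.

-0.108

First differences Δx: 6, 1, -5, -2, 3, 0, 3, -6
Mean of differences = 0.0000
Numerator Σ(Δx_t−Δx̄)(Δx_{t+1}−Δx̄) = -13.0000
Denominator Σ(Δx_t−Δx̄)² = 120.0000
r_1(Δx) = -13.0000 / 120.0000 = -0.108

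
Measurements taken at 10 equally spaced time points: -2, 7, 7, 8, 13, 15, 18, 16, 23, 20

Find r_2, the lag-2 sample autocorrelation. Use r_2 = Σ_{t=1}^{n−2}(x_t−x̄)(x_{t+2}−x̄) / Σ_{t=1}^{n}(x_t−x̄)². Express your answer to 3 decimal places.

Mean x̄ = (-2 + 7 + 7 + 8 + 13 + 15 + 18 + 16 + 23 + 20)/10 = 12.5000
Numerator Σ_{t=1}^{8}(x_t−x̄)(x_{t+2}−x̄) = 186.0000
Denominator Σ(x_t−x̄)² = 506.5000
r_2 = 186.0000 / 506.5000 = 0.367

0.367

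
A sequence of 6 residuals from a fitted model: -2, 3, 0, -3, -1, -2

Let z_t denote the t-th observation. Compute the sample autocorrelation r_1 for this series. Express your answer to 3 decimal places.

Mean z̄ = (-2 + 3 + 0 − 3 − 1 − 2)/6 = -0.8333
Deviations from mean: -1.1667, 3.8333, 0.8333, -2.1667, -0.1667, -1.1667
Σ(z_t−z̄)(z_{t+1}−z̄) = (-4.4722) + (3.1944) + (-1.8056) + (0.3611) + (0.1944) = -2.5278
Denominator Σ(z_t−z̄)² = 22.8333
r_1 = -2.5278 / 22.8333 = -0.111

-0.111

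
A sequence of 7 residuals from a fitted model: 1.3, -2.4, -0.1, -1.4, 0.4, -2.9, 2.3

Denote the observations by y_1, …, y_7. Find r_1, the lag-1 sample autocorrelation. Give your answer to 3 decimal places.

-0.625

Mean ȳ = (1.3 − 2.4 − 0.1 − 1.4 + 0.4 − 2.9 + 2.3)/7 = -0.4000
Deviations from mean: 1.7000, -2.0000, 0.3000, -1.0000, 0.8000, -2.5000, 2.7000
Σ(y_t−ȳ)(y_{t+1}−ȳ) = (-3.4000) + (-0.6000) + (-0.3000) + (-0.8000) + (-2.0000) + (-6.7500) = -13.8500
Denominator Σ(y_t−ȳ)² = 22.1600
r_1 = -13.8500 / 22.1600 = -0.625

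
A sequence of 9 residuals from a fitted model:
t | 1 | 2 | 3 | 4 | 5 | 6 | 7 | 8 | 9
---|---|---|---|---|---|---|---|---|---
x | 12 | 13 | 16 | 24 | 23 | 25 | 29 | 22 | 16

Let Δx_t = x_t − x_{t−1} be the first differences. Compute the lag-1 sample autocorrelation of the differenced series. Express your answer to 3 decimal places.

0.192

First differences Δx: 1, 3, 8, -1, 2, 4, -7, -6
Mean of differences = 0.5000
Numerator Σ(Δx_t−Δx̄)(Δx_{t+1}−Δx̄) = 34.2500
Denominator Σ(Δx_t−Δx̄)² = 178.0000
r_1(Δx) = 34.2500 / 178.0000 = 0.192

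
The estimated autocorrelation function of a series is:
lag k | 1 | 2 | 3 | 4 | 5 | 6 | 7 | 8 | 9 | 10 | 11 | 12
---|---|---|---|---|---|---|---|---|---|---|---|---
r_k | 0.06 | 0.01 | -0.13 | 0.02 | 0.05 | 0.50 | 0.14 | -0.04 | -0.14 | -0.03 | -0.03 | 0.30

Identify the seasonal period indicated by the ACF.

The largest autocorrelation is r_6 = 0.50, with a weaker echo at lag 12 (0.30); the remaining lags stay at or below 0.14.
The dominant spike at lag 6 indicates a seasonal period of 6.

6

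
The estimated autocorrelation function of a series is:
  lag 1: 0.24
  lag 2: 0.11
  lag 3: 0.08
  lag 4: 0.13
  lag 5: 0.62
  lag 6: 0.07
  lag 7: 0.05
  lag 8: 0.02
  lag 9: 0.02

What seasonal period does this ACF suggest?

The largest autocorrelation is r_5 = 0.62; the remaining lags stay at or below 0.24. The elevated value at lag 1 (0.24), dropping to 0.11 at lag 2, reflects decaying short-term dependence rather than seasonality.
The dominant spike at lag 5 indicates a seasonal period of 5.

5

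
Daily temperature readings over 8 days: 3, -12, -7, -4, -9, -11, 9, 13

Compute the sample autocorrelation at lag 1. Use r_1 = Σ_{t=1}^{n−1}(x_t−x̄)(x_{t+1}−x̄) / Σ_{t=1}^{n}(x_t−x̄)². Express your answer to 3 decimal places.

Mean x̄ = (3 − 12 − 7 − 4 − 9 − 11 + 9 + 13)/8 = -2.2500
Numerator Σ_{t=1}^{7}(x_t−x̄)(x_{t+1}−x̄) = 147.4375
Denominator Σ(x_t−x̄)² = 629.5000
r_1 = 147.4375 / 629.5000 = 0.234

0.234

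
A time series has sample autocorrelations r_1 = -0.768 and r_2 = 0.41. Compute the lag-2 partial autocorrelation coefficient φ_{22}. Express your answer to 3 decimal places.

-0.438

φ_{22} = (r_2 − r_1²) / (1 − r_1²)
r_1² = (-0.768)² = 0.589824
Numerator = 0.41 − 0.5898 = -0.1798; denominator = 1 − 0.5898 = 0.4102
φ_{22} = -0.1798 / 0.4102 = -0.438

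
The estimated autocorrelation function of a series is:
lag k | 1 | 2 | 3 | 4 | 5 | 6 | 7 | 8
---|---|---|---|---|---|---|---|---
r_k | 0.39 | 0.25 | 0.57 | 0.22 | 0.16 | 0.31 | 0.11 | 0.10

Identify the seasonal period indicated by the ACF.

3

The largest autocorrelation is r_3 = 0.57; the remaining lags stay at or below 0.39. The elevated value at lag 1 (0.39), dropping to 0.25 at lag 2, reflects decaying short-term dependence rather than seasonality.
The dominant spike at lag 3 indicates a seasonal period of 3.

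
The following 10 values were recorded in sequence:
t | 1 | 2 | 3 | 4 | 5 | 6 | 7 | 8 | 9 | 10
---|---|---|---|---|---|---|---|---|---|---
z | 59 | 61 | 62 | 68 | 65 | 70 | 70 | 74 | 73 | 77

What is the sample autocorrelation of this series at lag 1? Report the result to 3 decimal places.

Mean z̄ = (59 + 61 + 62 + 68 + 65 + 70 + 70 + 74 + 73 + 77)/10 = 67.9000
Numerator Σ_{t=1}^{9}(z_t−z̄)(z_{t+1}−z̄) = 189.8900
Denominator Σ(z_t−z̄)² = 324.9000
r_1 = 189.8900 / 324.9000 = 0.584

0.584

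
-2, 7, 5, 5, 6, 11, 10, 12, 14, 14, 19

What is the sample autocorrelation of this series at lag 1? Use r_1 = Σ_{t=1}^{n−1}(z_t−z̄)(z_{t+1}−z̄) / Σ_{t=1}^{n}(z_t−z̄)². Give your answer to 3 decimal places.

Mean z̄ = (-2 + 7 + 5 + 5 + 6 + 11 + 10 + 12 + 14 + 14 + 19)/11 = 9.1818
Numerator Σ_{t=1}^{10}(z_t−z̄)(z_{t+1}−z̄) = 146.4215
Denominator Σ(z_t−z̄)² = 329.6364
r_1 = 146.4215 / 329.6364 = 0.444

0.444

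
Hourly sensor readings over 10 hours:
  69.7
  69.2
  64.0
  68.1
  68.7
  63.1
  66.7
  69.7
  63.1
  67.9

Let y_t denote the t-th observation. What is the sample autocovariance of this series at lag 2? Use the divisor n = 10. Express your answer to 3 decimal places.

Mean ȳ = (69.7 + 69.2 + 64.0 + 68.1 + 68.7 + 63.1 + 66.7 + 69.7 + 63.1 + 67.9)/10 = 67.0200
Σ_{t=1}^{8}(y_t−ȳ)(y_{t+2}−ȳ) = -22.4768
γ_2 = -22.4768 / 10 = -2.248

-2.248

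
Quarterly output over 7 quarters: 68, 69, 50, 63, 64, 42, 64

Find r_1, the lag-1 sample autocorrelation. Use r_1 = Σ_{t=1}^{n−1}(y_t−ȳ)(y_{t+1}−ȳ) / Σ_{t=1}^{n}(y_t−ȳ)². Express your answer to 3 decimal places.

Mean ȳ = (68 + 69 + 50 + 63 + 64 + 42 + 64)/7 = 60.0000
Σ(y_t−ȳ)(y_{t+1}−ȳ) = (72.0000) + (-90.0000) + (-30.0000) + (12.0000) + (-72.0000) + (-72.0000) = -180.0000
Denominator Σ(y_t−ȳ)² = 610.0000
r_1 = -180.0000 / 610.0000 = -0.295

-0.295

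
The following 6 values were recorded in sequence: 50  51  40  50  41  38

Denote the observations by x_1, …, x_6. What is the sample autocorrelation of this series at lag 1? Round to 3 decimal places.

-0.097

Mean x̄ = (50 + 51 + 40 + 50 + 41 + 38)/6 = 45.0000
Deviations from mean: 5.0000, 6.0000, -5.0000, 5.0000, -4.0000, -7.0000
Σ(x_t−x̄)(x_{t+1}−x̄) = (30.0000) + (-30.0000) + (-25.0000) + (-20.0000) + (28.0000) = -17.0000
Denominator Σ(x_t−x̄)² = 176.0000
r_1 = -17.0000 / 176.0000 = -0.097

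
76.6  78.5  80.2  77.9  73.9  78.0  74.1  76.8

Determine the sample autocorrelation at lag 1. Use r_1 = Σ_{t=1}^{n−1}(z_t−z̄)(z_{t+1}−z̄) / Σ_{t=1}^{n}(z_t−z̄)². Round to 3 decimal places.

Mean z̄ = (76.6 + 78.5 + 80.2 + 77.9 + 73.9 + 78.0 + 74.1 + 76.8)/8 = 77.0000
Σ(z_t−z̄)(z_{t+1}−z̄) = (-0.6000) + (4.8000) + (2.8800) + (-2.7900) + (-3.1000) + (-2.9000) + (0.5800) = -1.1300
Denominator Σ(z_t−z̄)² = 32.5200
r_1 = -1.1300 / 32.5200 = -0.035

-0.035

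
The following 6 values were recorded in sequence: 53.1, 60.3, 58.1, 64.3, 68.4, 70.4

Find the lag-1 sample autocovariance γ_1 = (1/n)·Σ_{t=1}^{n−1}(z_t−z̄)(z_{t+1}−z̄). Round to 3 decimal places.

Mean z̄ = (53.1 + 60.3 + 58.1 + 64.3 + 68.4 + 70.4)/6 = 62.4333
Deviations: -9.3333, -2.1333, -4.3333, 1.8667, 5.9667, 7.9667
Σ_{t=1}^{5}(z_t−z̄)(z_{t+1}−z̄) = 79.7389
γ_1 = 79.7389 / 6 = 13.290

13.290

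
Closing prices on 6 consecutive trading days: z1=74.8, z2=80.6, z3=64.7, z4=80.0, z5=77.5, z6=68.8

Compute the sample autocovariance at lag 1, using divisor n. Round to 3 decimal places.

Mean z̄ = (74.8 + 80.6 + 64.7 + 80.0 + 77.5 + 68.8)/6 = 74.4000
Deviations: 0.4000, 6.2000, -9.7000, 5.6000, 3.1000, -5.6000
Σ_{t=1}^{5}(z_t−z̄)(z_{t+1}−z̄) = -111.9800
γ_1 = -111.9800 / 6 = -18.663

-18.663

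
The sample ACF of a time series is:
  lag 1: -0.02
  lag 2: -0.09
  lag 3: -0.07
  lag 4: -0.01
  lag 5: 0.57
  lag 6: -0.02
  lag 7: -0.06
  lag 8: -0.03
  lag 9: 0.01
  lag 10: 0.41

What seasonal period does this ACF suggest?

5

The largest autocorrelation is r_5 = 0.57, with a weaker echo at lag 10 (0.41); the remaining lags stay at or below 0.01.
The dominant spike at lag 5 indicates a seasonal period of 5.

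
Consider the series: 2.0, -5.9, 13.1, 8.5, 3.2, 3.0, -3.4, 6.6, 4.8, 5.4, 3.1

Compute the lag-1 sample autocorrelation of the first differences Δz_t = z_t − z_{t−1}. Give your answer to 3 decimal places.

First differences Δz: -7.9, 19.0, -4.6, -5.3, -0.2, -6.4, 10.0, -1.8, 0.6, -2.3
Mean of differences = 0.1100
Numerator Σ(Δz_t−Δz̄)(Δz_{t+1}−Δz̄) = -296.4951
Denominator Σ(Δz_t−Δz̄)² = 622.4290
r_1(Δz) = -296.4951 / 622.4290 = -0.476

-0.476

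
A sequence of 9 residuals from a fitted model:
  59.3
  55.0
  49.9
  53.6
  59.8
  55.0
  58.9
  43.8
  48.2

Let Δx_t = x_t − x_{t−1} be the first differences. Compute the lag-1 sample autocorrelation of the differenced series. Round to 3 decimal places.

-0.451

First differences Δx: -4.3, -5.1, 3.7, 6.2, -4.8, 3.9, -15.1, 4.4
Mean of differences = -1.3875
Numerator Σ(Δx_t−Δx̄)(Δx_{t+1}−Δx̄) = -165.2752
Denominator Σ(Δx_t−Δx̄)² = 366.8488
r_1(Δx) = -165.2752 / 366.8488 = -0.451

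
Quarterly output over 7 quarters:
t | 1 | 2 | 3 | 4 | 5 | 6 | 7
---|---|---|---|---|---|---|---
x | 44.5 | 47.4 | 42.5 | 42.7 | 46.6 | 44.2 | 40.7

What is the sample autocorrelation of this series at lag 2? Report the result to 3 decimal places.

-0.536

Mean x̄ = (44.5 + 47.4 + 42.5 + 42.7 + 46.6 + 44.2 + 40.7)/7 = 44.0857
Numerator Σ_{t=1}^{5}(x_t−x̄)(x_{t+2}−x̄) = -17.9076
Denominator Σ(x_t−x̄)² = 33.3886
r_2 = -17.9076 / 33.3886 = -0.536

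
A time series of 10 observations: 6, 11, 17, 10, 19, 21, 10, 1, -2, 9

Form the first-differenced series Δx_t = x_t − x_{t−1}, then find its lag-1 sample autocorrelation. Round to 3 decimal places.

First differences Δx: 5, 6, -7, 9, 2, -11, -9, -3, 11
Mean of differences = 0.3333
Numerator Σ(Δx_t−Δx̄)(Δx_{t+1}−Δx̄) = 18.2222
Denominator Σ(Δx_t−Δx̄)² = 526.0000
r_1(Δx) = 18.2222 / 526.0000 = 0.035

0.035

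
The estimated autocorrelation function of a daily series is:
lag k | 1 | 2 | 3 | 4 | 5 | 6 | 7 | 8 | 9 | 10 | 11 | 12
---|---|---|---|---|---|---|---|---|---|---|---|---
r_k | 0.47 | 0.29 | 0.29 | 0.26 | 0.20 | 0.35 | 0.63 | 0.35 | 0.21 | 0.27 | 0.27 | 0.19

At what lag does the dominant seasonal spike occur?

7

The largest autocorrelation is r_7 = 0.63; the remaining lags stay at or below 0.47. The elevated value at lag 1 (0.47), dropping to 0.29 at lag 2, reflects decaying short-term dependence rather than seasonality.
The dominant spike at lag 7 indicates a seasonal period of 7.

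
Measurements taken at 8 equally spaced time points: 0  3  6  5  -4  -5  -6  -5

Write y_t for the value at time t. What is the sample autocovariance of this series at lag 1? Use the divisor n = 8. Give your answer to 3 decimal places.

13.336

Mean ȳ = (0 + 3 + 6 + 5 − 4 − 5 − 6 − 5)/8 = -0.7500
Σ_{t=1}^{7}(y_t−ȳ)(y_{t+1}−ȳ) = 106.6875
γ_1 = 106.6875 / 8 = 13.336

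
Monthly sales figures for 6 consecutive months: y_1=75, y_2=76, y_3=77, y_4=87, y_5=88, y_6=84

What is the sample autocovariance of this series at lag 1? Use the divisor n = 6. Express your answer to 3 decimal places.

Mean ȳ = (75 + 76 + 77 + 87 + 88 + 84)/6 = 81.1667
Σ_{t=1}^{5}(y_t−ȳ)(y_{t+1}−ȳ) = 88.3056
γ_1 = 88.3056 / 6 = 14.718

14.718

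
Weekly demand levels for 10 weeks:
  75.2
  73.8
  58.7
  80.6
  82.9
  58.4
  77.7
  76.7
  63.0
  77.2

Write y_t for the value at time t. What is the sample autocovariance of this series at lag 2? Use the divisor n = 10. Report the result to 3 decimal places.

-31.927

Mean ȳ = (75.2 + 73.8 + 58.7 + 80.6 + 82.9 + 58.4 + 77.7 + 76.7 + 63.0 + 77.2)/10 = 72.4200
Σ_{t=1}^{8}(y_t−ȳ)(y_{t+2}−ȳ) = -319.2728
γ_2 = -319.2728 / 10 = -31.927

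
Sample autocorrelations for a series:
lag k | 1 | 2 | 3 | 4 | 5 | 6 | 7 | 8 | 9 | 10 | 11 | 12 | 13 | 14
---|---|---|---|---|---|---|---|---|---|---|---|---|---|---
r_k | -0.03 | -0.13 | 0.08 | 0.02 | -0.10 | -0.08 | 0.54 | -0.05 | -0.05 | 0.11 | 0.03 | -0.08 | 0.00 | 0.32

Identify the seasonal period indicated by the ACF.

7

The largest autocorrelation is r_7 = 0.54, with a weaker echo at lag 14 (0.32); the remaining lags stay at or below 0.11.
The dominant spike at lag 7 indicates a seasonal period of 7.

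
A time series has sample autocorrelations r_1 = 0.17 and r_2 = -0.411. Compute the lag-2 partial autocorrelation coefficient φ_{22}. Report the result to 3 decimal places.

-0.453

φ_{22} = (r_2 − r_1²) / (1 − r_1²)
r_1² = (0.17)² = 0.0289
Numerator = -0.411 − 0.0289 = -0.4399; denominator = 1 − 0.0289 = 0.9711
φ_{22} = -0.4399 / 0.9711 = -0.453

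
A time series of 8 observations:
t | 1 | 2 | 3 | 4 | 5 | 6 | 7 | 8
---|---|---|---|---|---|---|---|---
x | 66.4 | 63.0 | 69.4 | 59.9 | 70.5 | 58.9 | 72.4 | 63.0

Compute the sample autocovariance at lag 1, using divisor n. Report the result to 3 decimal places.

-19.696

Mean x̄ = (66.4 + 63.0 + 69.4 + 59.9 + 70.5 + 58.9 + 72.4 + 63.0)/8 = 65.4375
Σ_{t=1}^{7}(x_t−x̄)(x_{t+1}−x̄) = -157.5652
γ_1 = -157.5652 / 8 = -19.696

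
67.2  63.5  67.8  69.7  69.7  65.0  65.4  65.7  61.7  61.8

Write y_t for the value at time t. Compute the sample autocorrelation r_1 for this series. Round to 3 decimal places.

0.390

Mean ȳ = (67.2 + 63.5 + 67.8 + 69.7 + 69.7 + 65.0 + 65.4 + 65.7 + 61.7 + 61.8)/10 = 65.7500
Numerator Σ_{t=1}^{9}(y_t−ȳ)(y_{t+1}−ȳ) = 29.3425
Denominator Σ(y_t−ȳ)² = 75.2650
r_1 = 29.3425 / 75.2650 = 0.390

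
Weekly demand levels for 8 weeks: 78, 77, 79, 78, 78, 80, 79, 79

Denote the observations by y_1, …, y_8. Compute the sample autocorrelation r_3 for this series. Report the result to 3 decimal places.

Mean ȳ = (78 + 77 + 79 + 78 + 78 + 80 + 79 + 79)/8 = 78.5000
Numerator Σ_{t=1}^{5}(y_t−ȳ)(y_{t+3}−ȳ) = 1.2500
Denominator Σ(y_t−ȳ)² = 6.0000
r_3 = 1.2500 / 6.0000 = 0.208

0.208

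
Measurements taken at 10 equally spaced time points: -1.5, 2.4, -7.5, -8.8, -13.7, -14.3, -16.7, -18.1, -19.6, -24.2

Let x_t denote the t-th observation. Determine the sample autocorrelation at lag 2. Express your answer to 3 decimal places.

0.336

Mean x̄ = (-1.5 + 2.4 − 7.5 − 8.8 − 13.7 − 14.3 − 16.7 − 18.1 − 19.6 − 24.2)/10 = -12.2000
Numerator Σ_{t=1}^{8}(x_t−x̄)(x_{t+2}−x̄) = 208.9800
Denominator Σ(x_t−x̄)² = 621.7800
r_2 = 208.9800 / 621.7800 = 0.336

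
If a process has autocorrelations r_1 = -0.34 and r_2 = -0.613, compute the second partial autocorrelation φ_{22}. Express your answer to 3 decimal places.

φ_{22} = (r_2 − r_1²) / (1 − r_1²)
r_1² = (-0.34)² = 0.1156
Numerator = -0.613 − 0.1156 = -0.7286; denominator = 1 − 0.1156 = 0.8844
φ_{22} = -0.7286 / 0.8844 = -0.824

-0.824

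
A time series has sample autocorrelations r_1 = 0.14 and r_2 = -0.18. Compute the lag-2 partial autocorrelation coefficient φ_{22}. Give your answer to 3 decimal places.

φ_{22} = (r_2 − r_1²) / (1 − r_1²)
r_1² = (0.14)² = 0.0196
Numerator = -0.18 − 0.0196 = -0.1996; denominator = 1 − 0.0196 = 0.9804
φ_{22} = -0.1996 / 0.9804 = -0.204

-0.204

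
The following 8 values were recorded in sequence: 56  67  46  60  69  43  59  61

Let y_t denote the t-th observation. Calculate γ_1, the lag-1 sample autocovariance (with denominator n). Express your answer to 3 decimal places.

Mean ȳ = (56 + 67 + 46 + 60 + 69 + 43 + 59 + 61)/8 = 57.6250
Σ_{t=1}^{7}(y_t−ȳ)(y_{t+1}−ȳ) = -306.6406
γ_1 = -306.6406 / 8 = -38.330

-38.330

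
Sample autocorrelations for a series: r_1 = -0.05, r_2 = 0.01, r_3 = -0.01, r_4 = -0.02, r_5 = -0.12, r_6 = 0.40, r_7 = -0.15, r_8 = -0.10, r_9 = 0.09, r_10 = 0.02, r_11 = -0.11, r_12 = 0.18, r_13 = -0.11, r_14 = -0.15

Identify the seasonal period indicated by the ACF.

The largest autocorrelation is r_6 = 0.40, with a weaker echo at lag 12 (0.18); the remaining lags stay at or below 0.09.
The dominant spike at lag 6 indicates a seasonal period of 6.

6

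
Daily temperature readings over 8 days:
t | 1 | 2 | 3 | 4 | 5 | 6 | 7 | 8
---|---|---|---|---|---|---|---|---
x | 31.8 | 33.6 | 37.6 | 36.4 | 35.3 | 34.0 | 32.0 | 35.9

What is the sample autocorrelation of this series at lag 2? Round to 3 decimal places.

Mean x̄ = (31.8 + 33.6 + 37.6 + 36.4 + 35.3 + 34.0 + 32.0 + 35.9)/8 = 34.5750
Deviations from mean: -2.7750, -0.9750, 3.0250, 1.8250, 0.7250, -0.5750, -2.5750, 1.3250
Σ(x_t−x̄)(x_{t+2}−x̄) = (-8.3944) + (-1.7794) + (2.1931) + (-1.0494) + (-1.8669) + (-0.7619) = -11.6588
Denominator Σ(x_t−x̄)² = 30.3750
r_2 = -11.6588 / 30.3750 = -0.384

-0.384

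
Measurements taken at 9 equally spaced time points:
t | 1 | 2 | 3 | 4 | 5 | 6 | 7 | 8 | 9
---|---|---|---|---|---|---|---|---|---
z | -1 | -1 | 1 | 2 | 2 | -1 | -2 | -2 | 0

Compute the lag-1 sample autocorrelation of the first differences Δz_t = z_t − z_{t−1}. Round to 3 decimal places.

First differences Δz: 0, 2, 1, 0, -3, -1, 0, 2
Mean of differences = 0.1250
Numerator Σ(Δz_t−Δz̄)(Δz_{t+1}−Δz̄) = 5.1094
Denominator Σ(Δz_t−Δz̄)² = 18.8750
r_1(Δz) = 5.1094 / 18.8750 = 0.271

0.271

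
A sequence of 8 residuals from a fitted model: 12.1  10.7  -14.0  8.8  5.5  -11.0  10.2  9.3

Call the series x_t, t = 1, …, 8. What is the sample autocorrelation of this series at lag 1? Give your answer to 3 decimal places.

Mean x̄ = (12.1 + 10.7 − 14.0 + 8.8 + 5.5 − 11.0 + 10.2 + 9.3)/8 = 3.9500
Deviations from mean: 8.1500, 6.7500, -17.9500, 4.8500, 1.5500, -14.9500, 6.2500, 5.3500
Σ(x_t−x̄)(x_{t+1}−x̄) = (55.0125) + (-121.1625) + (-87.0575) + (7.5175) + (-23.1725) + (-93.4375) + (33.4375) = -228.8625
Denominator Σ(x_t−x̄)² = 751.3000
r_1 = -228.8625 / 751.3000 = -0.305

-0.305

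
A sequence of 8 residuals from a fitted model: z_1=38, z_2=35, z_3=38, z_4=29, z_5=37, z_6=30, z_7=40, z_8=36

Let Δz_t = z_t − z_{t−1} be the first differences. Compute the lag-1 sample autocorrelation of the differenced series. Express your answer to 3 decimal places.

First differences Δz: -3, 3, -9, 8, -7, 10, -4
Mean of differences = -0.2857
Numerator Σ(Δz_t−Δz̄)(Δz_{t+1}−Δz̄) = -272.6531
Denominator Σ(Δz_t−Δz̄)² = 327.4286
r_1(Δz) = -272.6531 / 327.4286 = -0.833

-0.833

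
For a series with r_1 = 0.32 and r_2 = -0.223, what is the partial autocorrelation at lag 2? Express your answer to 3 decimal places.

φ_{22} = (r_2 − r_1²) / (1 − r_1²)
r_1² = (0.32)² = 0.1024
Numerator = -0.223 − 0.1024 = -0.3254; denominator = 1 − 0.1024 = 0.8976
φ_{22} = -0.3254 / 0.8976 = -0.363

-0.363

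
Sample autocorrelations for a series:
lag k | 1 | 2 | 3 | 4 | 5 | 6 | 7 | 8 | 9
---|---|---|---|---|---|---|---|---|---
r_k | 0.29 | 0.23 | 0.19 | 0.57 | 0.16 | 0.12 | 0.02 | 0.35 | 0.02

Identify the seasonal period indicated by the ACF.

4

The largest autocorrelation is r_4 = 0.57, with a weaker echo at lag 8 (0.35); the remaining lags stay at or below 0.29. The elevated value at lag 1 (0.29), dropping to 0.23 at lag 2, reflects decaying short-term dependence rather than seasonality.
The dominant spike at lag 4 indicates a seasonal period of 4.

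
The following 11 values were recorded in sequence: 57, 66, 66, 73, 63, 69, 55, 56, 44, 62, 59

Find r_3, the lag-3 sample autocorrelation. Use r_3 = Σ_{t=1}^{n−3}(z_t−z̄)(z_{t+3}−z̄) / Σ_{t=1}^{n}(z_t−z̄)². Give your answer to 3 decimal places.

Mean z̄ = (57 + 66 + 66 + 73 + 63 + 69 + 55 + 56 + 44 + 62 + 59)/11 = 60.9091
Numerator Σ_{t=1}^{8}(z_t−z̄)(z_{t+3}−z̄) = -211.0248
Denominator Σ(z_t−z̄)² = 632.9091
r_3 = -211.0248 / 632.9091 = -0.333

-0.333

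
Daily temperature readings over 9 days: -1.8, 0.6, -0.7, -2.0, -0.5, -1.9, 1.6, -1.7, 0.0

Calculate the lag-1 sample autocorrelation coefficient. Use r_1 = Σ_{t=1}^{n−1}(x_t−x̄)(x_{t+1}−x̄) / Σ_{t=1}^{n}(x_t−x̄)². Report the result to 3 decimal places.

Mean x̄ = (-1.8 + 0.6 − 0.7 − 2.0 − 0.5 − 1.9 + 1.6 − 1.7 + 0.0)/9 = -0.7111
Numerator Σ_{t=1}^{8}(x_t−x̄)(x_{t+1}−x̄) = -7.6868
Denominator Σ(x_t−x̄)² = 12.8489
r_1 = -7.6868 / 12.8489 = -0.598

-0.598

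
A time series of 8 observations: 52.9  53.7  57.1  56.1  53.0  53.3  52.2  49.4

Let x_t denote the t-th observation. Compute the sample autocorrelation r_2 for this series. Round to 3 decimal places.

-0.059

Mean x̄ = (52.9 + 53.7 + 57.1 + 56.1 + 53.0 + 53.3 + 52.2 + 49.4)/8 = 53.4625
Deviations from mean: -0.5625, 0.2375, 3.6375, 2.6375, -0.4625, -0.1625, -1.2625, -4.0625
Σ(x_t−x̄)(x_{t+2}−x̄) = (-2.0461) + (0.6264) + (-1.6823) + (-0.4286) + (0.5839) + (0.6602) = -2.2866
Denominator Σ(x_t−x̄)² = 38.8988
r_2 = -2.2866 / 38.8988 = -0.059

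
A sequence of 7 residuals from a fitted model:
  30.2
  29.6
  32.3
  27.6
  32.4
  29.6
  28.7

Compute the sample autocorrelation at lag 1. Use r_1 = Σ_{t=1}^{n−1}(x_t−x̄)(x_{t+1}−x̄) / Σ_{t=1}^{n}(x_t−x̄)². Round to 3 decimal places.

Mean x̄ = (30.2 + 29.6 + 32.3 + 27.6 + 32.4 + 29.6 + 28.7)/7 = 30.0571
Deviations from mean: 0.1429, -0.4571, 2.2429, -2.4571, 2.3429, -0.4571, -1.3571
Numerator Σ_{t=1}^{6}(x_t−x̄)(x_{t+1}−x̄) = -12.8090
Denominator Σ(x_t−x̄)² = 18.8371
r_1 = -12.8090 / 18.8371 = -0.680

-0.680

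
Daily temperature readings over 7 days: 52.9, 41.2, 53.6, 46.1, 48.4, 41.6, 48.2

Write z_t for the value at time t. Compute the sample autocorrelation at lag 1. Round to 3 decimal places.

Mean z̄ = (52.9 + 41.2 + 53.6 + 46.1 + 48.4 + 41.6 + 48.2)/7 = 47.4286
Numerator Σ_{t=1}^{6}(z_t−z̄)(z_{t+1}−z̄) = -92.1665
Denominator Σ(z_t−z̄)² = 144.0943
r_1 = -92.1665 / 144.0943 = -0.640

-0.640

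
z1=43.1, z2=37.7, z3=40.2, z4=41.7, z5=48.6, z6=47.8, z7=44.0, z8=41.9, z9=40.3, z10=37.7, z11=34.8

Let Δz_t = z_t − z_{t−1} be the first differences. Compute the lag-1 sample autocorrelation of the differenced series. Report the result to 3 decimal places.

0.177

First differences Δz: -5.4, 2.5, 1.5, 6.9, -0.8, -3.8, -2.1, -1.6, -2.6, -2.9
Mean of differences = -0.8300
Numerator Σ(Δz_t−Δz̄)(Δz_{t+1}−Δz̄) = 20.4711
Denominator Σ(Δz_t−Δz̄)² = 115.6010
r_1(Δz) = 20.4711 / 115.6010 = 0.177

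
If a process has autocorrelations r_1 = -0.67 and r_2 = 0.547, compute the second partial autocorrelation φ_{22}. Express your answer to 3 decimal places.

φ_{22} = (r_2 − r_1²) / (1 − r_1²)
r_1² = (-0.67)² = 0.4489
Numerator = 0.547 − 0.4489 = 0.0981; denominator = 1 − 0.4489 = 0.5511
φ_{22} = 0.0981 / 0.5511 = 0.178

0.178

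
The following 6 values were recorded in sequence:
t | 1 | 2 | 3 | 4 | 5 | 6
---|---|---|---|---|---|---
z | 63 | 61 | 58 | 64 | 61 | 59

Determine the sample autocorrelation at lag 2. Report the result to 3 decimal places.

Mean z̄ = (63 + 61 + 58 + 64 + 61 + 59)/6 = 61.0000
Σ(z_t−z̄)(z_{t+2}−z̄) = (-6.0000) + (0.0000) + (0.0000) + (-6.0000) = -12.0000
Denominator Σ(z_t−z̄)² = 26.0000
r_2 = -12.0000 / 26.0000 = -0.462

-0.462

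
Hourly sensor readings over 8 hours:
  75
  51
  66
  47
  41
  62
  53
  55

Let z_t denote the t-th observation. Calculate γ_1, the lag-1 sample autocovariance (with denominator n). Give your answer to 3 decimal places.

Mean z̄ = (75 + 51 + 66 + 47 + 41 + 62 + 53 + 55)/8 = 56.2500
Deviations: 18.7500, -5.2500, 9.7500, -9.2500, -15.2500, 5.7500, -3.2500, -1.2500
Σ_{t=1}^{7}(z_t−z̄)(z_{t+1}−z̄) = -201.0625
γ_1 = -201.0625 / 8 = -25.133

-25.133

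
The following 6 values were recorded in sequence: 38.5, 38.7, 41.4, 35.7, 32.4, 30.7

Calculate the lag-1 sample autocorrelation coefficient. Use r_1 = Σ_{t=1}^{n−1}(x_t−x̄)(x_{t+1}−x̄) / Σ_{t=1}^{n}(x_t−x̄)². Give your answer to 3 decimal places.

Mean x̄ = (38.5 + 38.7 + 41.4 + 35.7 + 32.4 + 30.7)/6 = 36.2333
Numerator Σ_{t=1}^{5}(x_t−x̄)(x_{t+1}−x̄) = 38.8356
Denominator Σ(x_t−x̄)² = 83.5133
r_1 = 38.8356 / 83.5133 = 0.465

0.465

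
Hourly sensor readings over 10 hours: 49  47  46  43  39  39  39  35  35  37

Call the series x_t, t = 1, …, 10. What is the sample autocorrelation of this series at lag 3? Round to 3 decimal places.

0.094

Mean x̄ = (49 + 47 + 46 + 43 + 39 + 39 + 39 + 35 + 35 + 37)/10 = 40.9000
Σ(x_t−x̄)(x_{t+3}−x̄) = (17.0100) + (-11.5900) + (-9.6900) + (-3.9900) + (11.2100) + (11.2100) + (7.4100) = 21.5700
Denominator Σ(x_t−x̄)² = 228.9000
r_3 = 21.5700 / 228.9000 = 0.094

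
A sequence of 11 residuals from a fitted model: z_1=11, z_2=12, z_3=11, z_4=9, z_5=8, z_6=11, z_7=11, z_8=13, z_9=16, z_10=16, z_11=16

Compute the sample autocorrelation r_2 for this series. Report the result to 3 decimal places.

Mean z̄ = (11 + 12 + 11 + 9 + 8 + 11 + 11 + 13 + 16 + 16 + 16)/11 = 12.1818
Numerator Σ_{t=1}^{9}(z_t−z̄)(z_{t+2}−z̄) = 27.8430
Denominator Σ(z_t−z̄)² = 77.6364
r_2 = 27.8430 / 77.6364 = 0.359

0.359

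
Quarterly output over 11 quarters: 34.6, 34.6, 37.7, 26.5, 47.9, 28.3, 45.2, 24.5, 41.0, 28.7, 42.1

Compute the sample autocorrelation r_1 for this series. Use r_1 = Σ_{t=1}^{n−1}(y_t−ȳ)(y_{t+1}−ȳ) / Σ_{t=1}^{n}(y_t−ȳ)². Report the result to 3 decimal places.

Mean ȳ = (34.6 + 34.6 + 37.7 + 26.5 + 47.9 + 28.3 + 45.2 + 24.5 + 41.0 + 28.7 + 42.1)/11 = 35.5545
Numerator Σ_{t=1}^{10}(y_t−ȳ)(y_{t+1}−ȳ) = -540.8948
Denominator Σ(y_t−ȳ)² = 628.1673
r_1 = -540.8948 / 628.1673 = -0.861

-0.861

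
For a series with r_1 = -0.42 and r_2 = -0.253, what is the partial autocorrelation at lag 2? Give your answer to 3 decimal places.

φ_{22} = (r_2 − r_1²) / (1 − r_1²)
r_1² = (-0.42)² = 0.1764
Numerator = -0.253 − 0.1764 = -0.4294; denominator = 1 − 0.1764 = 0.8236
φ_{22} = -0.4294 / 0.8236 = -0.521

-0.521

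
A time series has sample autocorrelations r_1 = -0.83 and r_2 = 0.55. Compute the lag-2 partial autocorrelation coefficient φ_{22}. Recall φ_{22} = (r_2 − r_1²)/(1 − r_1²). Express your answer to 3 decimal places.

φ_{22} = (r_2 − r_1²) / (1 − r_1²)
r_1² = (-0.83)² = 0.6889
Numerator = 0.55 − 0.6889 = -0.1389; denominator = 1 − 0.6889 = 0.3111
φ_{22} = -0.1389 / 0.3111 = -0.446

-0.446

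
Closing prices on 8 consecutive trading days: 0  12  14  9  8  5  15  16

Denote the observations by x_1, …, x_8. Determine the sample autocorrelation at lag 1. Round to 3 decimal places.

Mean x̄ = (0 + 12 + 14 + 9 + 8 + 5 + 15 + 16)/8 = 9.8750
Σ(x_t−x̄)(x_{t+1}−x̄) = (-20.9844) + (8.7656) + (-3.6094) + (1.6406) + (9.1406) + (-24.9844) + (31.3906) = 1.3594
Denominator Σ(x_t−x̄)² = 210.8750
r_1 = 1.3594 / 210.8750 = 0.006

0.006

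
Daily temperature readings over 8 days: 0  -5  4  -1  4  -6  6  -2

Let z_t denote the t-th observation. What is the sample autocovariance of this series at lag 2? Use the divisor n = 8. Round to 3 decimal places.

Mean z̄ = (0 − 5 + 4 − 1 + 4 − 6 + 6 − 2)/8 = 0.0000
Σ_{t=1}^{6}(z_t−z̄)(z_{t+2}−z̄) = 63.0000
γ_2 = 63.0000 / 8 = 7.875

7.875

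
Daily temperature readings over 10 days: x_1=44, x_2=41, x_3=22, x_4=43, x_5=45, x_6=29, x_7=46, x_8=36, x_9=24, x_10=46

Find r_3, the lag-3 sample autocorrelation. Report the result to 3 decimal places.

0.530

Mean x̄ = (44 + 41 + 22 + 43 + 45 + 29 + 46 + 36 + 24 + 46)/10 = 37.6000
Numerator Σ_{t=1}^{7}(x_t−x̄)(x_{t+3}−x̄) = 414.9200
Denominator Σ(x_t−x̄)² = 782.4000
r_3 = 414.9200 / 782.4000 = 0.530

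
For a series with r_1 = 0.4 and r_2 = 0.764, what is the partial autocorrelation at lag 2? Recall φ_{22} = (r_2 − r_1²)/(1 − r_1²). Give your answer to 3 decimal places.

0.719

φ_{22} = (r_2 − r_1²) / (1 − r_1²)
r_1² = (0.4)² = 0.16
Numerator = 0.764 − 0.1600 = 0.6040; denominator = 1 − 0.1600 = 0.8400
φ_{22} = 0.6040 / 0.8400 = 0.719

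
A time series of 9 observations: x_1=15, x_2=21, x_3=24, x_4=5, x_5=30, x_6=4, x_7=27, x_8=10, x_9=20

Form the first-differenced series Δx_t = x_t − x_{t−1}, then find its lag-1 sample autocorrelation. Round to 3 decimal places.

-0.884

First differences Δx: 6, 3, -19, 25, -26, 23, -17, 10
Mean of differences = 0.6250
Numerator Σ(Δx_t−Δx̄)(Δx_{t+1}−Δx̄) = -2316.5156
Denominator Σ(Δx_t−Δx̄)² = 2621.8750
r_1(Δx) = -2316.5156 / 2621.8750 = -0.884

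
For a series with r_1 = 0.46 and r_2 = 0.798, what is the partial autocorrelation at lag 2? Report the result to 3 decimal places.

φ_{22} = (r_2 − r_1²) / (1 − r_1²)
r_1² = (0.46)² = 0.2116
Numerator = 0.798 − 0.2116 = 0.5864; denominator = 1 − 0.2116 = 0.7884
φ_{22} = 0.5864 / 0.7884 = 0.744

0.744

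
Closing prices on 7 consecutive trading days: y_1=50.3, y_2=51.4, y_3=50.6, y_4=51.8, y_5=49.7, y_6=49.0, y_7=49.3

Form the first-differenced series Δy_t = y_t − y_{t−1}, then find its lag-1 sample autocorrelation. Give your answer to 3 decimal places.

-0.435

First differences Δy: 1.1, -0.8, 1.2, -2.1, -0.7, 0.3
Mean of differences = -0.1667
Numerator Σ(Δy_t−Δȳ)(Δy_{t+1}−Δȳ) = -3.5278
Denominator Σ(Δy_t−Δȳ)² = 8.1133
r_1(Δy) = -3.5278 / 8.1133 = -0.435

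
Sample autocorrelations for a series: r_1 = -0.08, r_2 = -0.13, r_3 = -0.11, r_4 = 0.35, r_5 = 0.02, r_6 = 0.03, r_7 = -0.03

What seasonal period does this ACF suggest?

4

The largest autocorrelation is r_4 = 0.35; the remaining lags stay at or below 0.03.
The dominant spike at lag 4 indicates a seasonal period of 4.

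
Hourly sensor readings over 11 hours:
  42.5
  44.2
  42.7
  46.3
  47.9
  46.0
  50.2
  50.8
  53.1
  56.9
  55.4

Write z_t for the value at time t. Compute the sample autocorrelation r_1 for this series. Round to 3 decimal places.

0.701

Mean z̄ = (42.5 + 44.2 + 42.7 + 46.3 + 47.9 + 46.0 + 50.2 + 50.8 + 53.1 + 56.9 + 55.4)/11 = 48.7273
Numerator Σ_{t=1}^{10}(z_t−z̄)(z_{t+1}−z̄) = 172.7447
Denominator Σ(z_t−z̄)² = 246.5218
r_1 = 172.7447 / 246.5218 = 0.701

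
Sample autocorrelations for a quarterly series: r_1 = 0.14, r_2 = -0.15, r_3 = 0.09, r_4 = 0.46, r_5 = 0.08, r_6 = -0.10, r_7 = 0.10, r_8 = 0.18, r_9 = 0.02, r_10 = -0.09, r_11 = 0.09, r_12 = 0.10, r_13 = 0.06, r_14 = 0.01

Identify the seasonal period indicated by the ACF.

The largest autocorrelation is r_4 = 0.46, with a weaker echo at lag 8 (0.18); the remaining lags stay at or below 0.14.
The dominant spike at lag 4 indicates a seasonal period of 4.

4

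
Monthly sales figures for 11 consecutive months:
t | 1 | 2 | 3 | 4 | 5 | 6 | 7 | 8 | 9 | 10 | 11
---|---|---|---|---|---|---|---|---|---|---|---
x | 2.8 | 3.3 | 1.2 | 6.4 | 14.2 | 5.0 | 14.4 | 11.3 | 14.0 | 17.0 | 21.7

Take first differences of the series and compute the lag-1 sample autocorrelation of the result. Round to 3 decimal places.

-0.628

First differences Δx: 0.5, -2.1, 5.2, 7.8, -9.2, 9.4, -3.1, 2.7, 3.0, 4.7
Mean of differences = 1.8900
Numerator Σ(Δx_t−Δx̄)(Δx_{t+1}−Δx̄) = -174.4251
Denominator Σ(Δx_t−Δx̄)² = 277.8090
r_1(Δx) = -174.4251 / 277.8090 = -0.628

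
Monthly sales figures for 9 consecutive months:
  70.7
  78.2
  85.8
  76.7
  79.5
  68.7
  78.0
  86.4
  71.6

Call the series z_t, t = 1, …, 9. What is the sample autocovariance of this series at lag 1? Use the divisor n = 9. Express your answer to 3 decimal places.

-8.335

Mean z̄ = (70.7 + 78.2 + 85.8 + 76.7 + 79.5 + 68.7 + 78.0 + 86.4 + 71.6)/9 = 77.2889
Σ_{t=1}^{8}(z_t−z̄)(z_{t+1}−z̄) = -75.0146
γ_1 = -75.0146 / 9 = -8.335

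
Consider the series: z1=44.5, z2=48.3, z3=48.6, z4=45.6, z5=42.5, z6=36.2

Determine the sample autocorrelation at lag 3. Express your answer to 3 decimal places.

Mean z̄ = (44.5 + 48.3 + 48.6 + 45.6 + 42.5 + 36.2)/6 = 44.2833
Σ(z_t−z̄)(z_{t+3}−z̄) = (0.2853) + (-7.1631) + (-34.8931) = -41.7708
Denominator Σ(z_t−z̄)² = 105.0683
r_3 = -41.7708 / 105.0683 = -0.398

-0.398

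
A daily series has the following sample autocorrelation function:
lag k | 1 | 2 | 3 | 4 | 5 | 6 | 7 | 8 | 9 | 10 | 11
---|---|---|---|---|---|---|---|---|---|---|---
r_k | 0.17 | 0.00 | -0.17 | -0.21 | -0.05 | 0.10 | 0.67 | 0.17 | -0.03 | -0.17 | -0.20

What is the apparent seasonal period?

7

The largest autocorrelation is r_7 = 0.67; the remaining lags stay at or below 0.17.
The dominant spike at lag 7 indicates a seasonal period of 7.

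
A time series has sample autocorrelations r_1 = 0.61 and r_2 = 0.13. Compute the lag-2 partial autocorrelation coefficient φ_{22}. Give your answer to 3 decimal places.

-0.386

φ_{22} = (r_2 − r_1²) / (1 − r_1²)
r_1² = (0.61)² = 0.3721
Numerator = 0.13 − 0.3721 = -0.2421; denominator = 1 − 0.3721 = 0.6279
φ_{22} = -0.2421 / 0.6279 = -0.386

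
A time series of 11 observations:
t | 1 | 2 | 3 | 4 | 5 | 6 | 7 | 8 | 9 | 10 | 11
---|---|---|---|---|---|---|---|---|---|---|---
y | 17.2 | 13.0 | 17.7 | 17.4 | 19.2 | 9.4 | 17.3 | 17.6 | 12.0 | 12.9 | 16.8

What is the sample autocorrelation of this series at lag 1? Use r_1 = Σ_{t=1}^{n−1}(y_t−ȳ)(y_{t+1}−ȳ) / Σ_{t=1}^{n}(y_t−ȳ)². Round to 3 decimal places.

Mean ȳ = (17.2 + 13.0 + 17.7 + 17.4 + 19.2 + 9.4 + 17.3 + 17.6 + 12.0 + 12.9 + 16.8)/11 = 15.5000
Numerator Σ_{t=1}^{10}(y_t−ȳ)(y_{t+1}−ȳ) = -29.9400
Denominator Σ(y_t−ȳ)² = 96.8400
r_1 = -29.9400 / 96.8400 = -0.309

-0.309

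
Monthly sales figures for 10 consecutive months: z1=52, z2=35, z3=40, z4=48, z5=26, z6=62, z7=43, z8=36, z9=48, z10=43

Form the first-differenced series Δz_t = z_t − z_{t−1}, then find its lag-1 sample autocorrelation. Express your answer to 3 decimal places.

First differences Δz: -17, 5, 8, -22, 36, -19, -7, 12, -5
Mean of differences = -1.0000
Numerator Σ(Δz_t−Δz̄)(Δz_{t+1}−Δz̄) = -1696.0000
Denominator Σ(Δz_t−Δz̄)² = 2728.0000
r_1(Δz) = -1696.0000 / 2728.0000 = -0.622

-0.622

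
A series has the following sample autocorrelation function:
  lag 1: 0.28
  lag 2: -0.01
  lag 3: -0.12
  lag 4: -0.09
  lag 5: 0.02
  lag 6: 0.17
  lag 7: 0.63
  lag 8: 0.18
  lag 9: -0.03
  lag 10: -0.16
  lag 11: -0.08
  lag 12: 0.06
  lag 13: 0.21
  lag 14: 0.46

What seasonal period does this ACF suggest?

The largest autocorrelation is r_7 = 0.63, with a weaker echo at lag 14 (0.46); the remaining lags stay at or below 0.28.
The dominant spike at lag 7 indicates a seasonal period of 7.

7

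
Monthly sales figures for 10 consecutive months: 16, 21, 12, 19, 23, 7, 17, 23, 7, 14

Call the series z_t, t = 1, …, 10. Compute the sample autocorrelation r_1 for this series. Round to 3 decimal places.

-0.384

Mean z̄ = (16 + 21 + 12 + 19 + 23 + 7 + 17 + 23 + 7 + 14)/10 = 15.9000
Numerator Σ_{t=1}^{9}(z_t−z̄)(z_{t+1}−z̄) = -120.9100
Denominator Σ(z_t−z̄)² = 314.9000
r_1 = -120.9100 / 314.9000 = -0.384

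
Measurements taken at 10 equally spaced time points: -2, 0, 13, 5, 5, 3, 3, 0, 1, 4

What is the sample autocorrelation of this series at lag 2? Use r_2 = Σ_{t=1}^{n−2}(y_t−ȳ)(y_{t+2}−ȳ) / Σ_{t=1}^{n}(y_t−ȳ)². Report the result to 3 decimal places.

Mean ȳ = (-2 + 0 + 13 + 5 + 5 + 3 + 3 + 0 + 1 + 4)/10 = 3.2000
Numerator Σ_{t=1}^{8}(y_t−ȳ)(y_{t+2}−ȳ) = -41.2800
Denominator Σ(y_t−ȳ)² = 155.6000
r_2 = -41.2800 / 155.6000 = -0.265

-0.265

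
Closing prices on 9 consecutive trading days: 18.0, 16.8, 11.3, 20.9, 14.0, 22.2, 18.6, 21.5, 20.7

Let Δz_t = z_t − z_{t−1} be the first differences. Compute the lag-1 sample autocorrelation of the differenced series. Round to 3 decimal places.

First differences Δz: -1.2, -5.5, 9.6, -6.9, 8.2, -3.6, 2.9, -0.8
Mean of differences = 0.3375
Numerator Σ(Δz_t−Δz̄)(Δz_{t+1}−Δz̄) = -213.0002
Denominator Σ(Δz_t−Δz̄)² = 259.7988
r_1(Δz) = -213.0002 / 259.7988 = -0.820

-0.820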